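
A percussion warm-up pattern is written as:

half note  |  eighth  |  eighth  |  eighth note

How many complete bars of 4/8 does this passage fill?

One bar of 4/8 = 4 eighth notes.
In eighth notes: half note = 4; eighth = 1; eighth = 1; eighth note = 1.
Total: 4 + 1 + 1 + 1 = 7.
7 ÷ 4 = 1 complete bar with 3 left over.

1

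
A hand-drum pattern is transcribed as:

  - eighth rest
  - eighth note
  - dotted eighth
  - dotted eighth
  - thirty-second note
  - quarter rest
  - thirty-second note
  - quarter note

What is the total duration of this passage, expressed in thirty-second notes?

38

Each duration in thirty-second notes: eighth rest = 4; eighth note = 4; dotted eighth = 6; dotted eighth = 6; thirty-second note = 1; quarter rest = 8; thirty-second note = 1; quarter note = 8.
Altogether 4 + 4 + 6 + 6 + 1 + 8 + 1 + 8 = 38 thirty-second notes.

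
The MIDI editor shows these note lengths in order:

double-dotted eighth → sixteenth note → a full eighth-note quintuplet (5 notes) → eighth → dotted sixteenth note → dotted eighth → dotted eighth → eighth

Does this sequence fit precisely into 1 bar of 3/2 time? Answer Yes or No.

One bar of 3/2 = 48 thirty-second notes.
Express everything in thirty-second notes: double-dotted eighth = 7; sixteenth note = 2; a full eighth-note quintuplet (5 notes) (five quintuplet eighths span one half) = 16; eighth = 4; dotted sixteenth note = 3; dotted eighth = 6; dotted eighth = 6; eighth = 4.
Total: 7 + 2 + 16 + 4 + 3 + 6 + 6 + 4 = 48.
48 equals 48, so the answer is Yes.

Yes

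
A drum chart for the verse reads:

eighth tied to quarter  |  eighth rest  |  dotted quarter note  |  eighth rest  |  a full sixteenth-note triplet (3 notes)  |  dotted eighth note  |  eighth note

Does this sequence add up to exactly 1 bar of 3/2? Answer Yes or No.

No

One bar of 3/2 = 24 sixteenth notes.
Express everything in sixteenth notes: eighth tied to quarter (eighth + quarter) = 6; eighth rest = 2; dotted quarter note = 6; eighth rest = 2; a full sixteenth-note triplet (3 notes) (three triplet sixteenths span one eighth) = 2; dotted eighth note = 3; eighth note = 2.
Sum: 6 + 2 + 6 + 2 + 2 + 3 + 2 = 23.
23 falls short of 24, so the answer is No.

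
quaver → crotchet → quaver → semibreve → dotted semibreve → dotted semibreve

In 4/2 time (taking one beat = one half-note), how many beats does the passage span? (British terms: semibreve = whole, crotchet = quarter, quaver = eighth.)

9

One half-note beat = 4 eighth notes.
Express everything in eighth notes: quaver = 1; crotchet = 2; quaver = 1; semibreve = 8; dotted semibreve = 12; dotted semibreve = 12.
Adding: 1 + 2 + 1 + 8 + 12 + 12 = 36.
36 ÷ 4 = 9 beats.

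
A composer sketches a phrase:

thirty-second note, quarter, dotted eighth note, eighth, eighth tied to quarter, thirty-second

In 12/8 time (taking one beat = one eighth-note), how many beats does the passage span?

One eighth-note beat = 4 thirty-second notes.
In thirty-second notes: thirty-second note = 1; quarter = 8; dotted eighth note = 6; eighth = 4; eighth tied to quarter (eighth + quarter) = 12; thirty-second = 1.
Sum: 1 + 8 + 6 + 4 + 12 + 1 = 32.
32 ÷ 4 = 8 beats.

8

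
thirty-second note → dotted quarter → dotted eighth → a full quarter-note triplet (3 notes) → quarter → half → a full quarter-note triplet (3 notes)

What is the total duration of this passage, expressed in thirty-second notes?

Working in thirty-second notes: thirty-second note = 1; dotted quarter = 12; dotted eighth = 6; a full quarter-note triplet (3 notes) (three triplet quarters span one half) = 16; quarter = 8; half = 16; a full quarter-note triplet (3 notes) (three triplet quarters span one half) = 16.
Sum: 1 + 12 + 6 + 16 + 8 + 16 + 16 = 75 thirty-second notes.

75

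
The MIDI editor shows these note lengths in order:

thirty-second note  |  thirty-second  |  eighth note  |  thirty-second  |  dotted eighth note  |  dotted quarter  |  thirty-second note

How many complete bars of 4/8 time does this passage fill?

1

One bar of 4/8 = 16 thirty-second notes.
In thirty-second notes: thirty-second note = 1; thirty-second = 1; eighth note = 4; thirty-second = 1; dotted eighth note = 6; dotted quarter = 12; thirty-second note = 1.
Altogether 1 + 1 + 4 + 1 + 6 + 12 + 1 = 26.
26 ÷ 16 = 1 complete bar with 10 left over.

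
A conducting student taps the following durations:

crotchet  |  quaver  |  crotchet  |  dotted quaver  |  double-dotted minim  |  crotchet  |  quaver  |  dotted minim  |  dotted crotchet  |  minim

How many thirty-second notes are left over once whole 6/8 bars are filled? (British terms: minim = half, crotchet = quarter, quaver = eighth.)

22

One bar of 6/8 = 12 sixteenth notes.
Each duration in sixteenth notes: crotchet = 4; quaver = 2; crotchet = 4; dotted quaver = 3; double-dotted minim = 14; crotchet = 4; quaver = 2; dotted minim = 12; dotted crotchet = 6; minim = 8.
Altogether 4 + 2 + 4 + 3 + 14 + 4 + 2 + 12 + 6 + 8 = 59.
59 ÷ 12 = 4 complete bars with 11 sixteenth notes remaining = 22 thirty-second notes.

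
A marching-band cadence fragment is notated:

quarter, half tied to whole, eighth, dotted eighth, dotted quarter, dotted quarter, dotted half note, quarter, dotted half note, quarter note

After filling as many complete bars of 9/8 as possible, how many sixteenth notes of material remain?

One bar of 9/8 = 18 sixteenth notes.
Convert each value to sixteenth notes: quarter = 4; half tied to whole (half + whole) = 24; eighth = 2; dotted eighth = 3; dotted quarter = 6; dotted quarter = 6; dotted half note = 12; quarter = 4; dotted half note = 12; quarter note = 4.
Adding: 4 + 24 + 2 + 3 + 6 + 6 + 12 + 4 + 12 + 4 = 77.
77 ÷ 18 = 4 complete bars with 5 sixteenth notes remaining.

5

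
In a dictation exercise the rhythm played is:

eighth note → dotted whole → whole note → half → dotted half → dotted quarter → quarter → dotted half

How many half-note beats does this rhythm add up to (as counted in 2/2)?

10.5

One half-note beat = 4 eighth notes.
Working in eighth notes: eighth note = 1; dotted whole = 12; whole note = 8; half = 4; dotted half = 6; dotted quarter = 3; quarter = 2; dotted half = 6.
Adding: 1 + 12 + 8 + 4 + 6 + 3 + 2 + 6 = 42.
42 ÷ 4 = 10.5 beats.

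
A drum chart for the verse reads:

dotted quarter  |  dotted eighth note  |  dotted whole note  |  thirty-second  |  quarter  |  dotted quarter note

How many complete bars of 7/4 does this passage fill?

One bar of 7/4 = 56 thirty-second notes.
In thirty-second notes: dotted quarter = 12; dotted eighth note = 6; dotted whole note = 48; thirty-second = 1; quarter = 8; dotted quarter note = 12.
Altogether 12 + 6 + 48 + 1 + 8 + 12 = 87.
87 ÷ 56 = 1 complete bar with 31 left over.

1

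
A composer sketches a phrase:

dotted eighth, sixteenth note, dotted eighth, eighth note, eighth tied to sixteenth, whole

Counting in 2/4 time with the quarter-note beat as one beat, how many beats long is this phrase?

7

One quarter-note beat = 4 sixteenth notes.
In sixteenth notes: dotted eighth = 3; sixteenth note = 1; dotted eighth = 3; eighth note = 2; eighth tied to sixteenth (eighth + sixteenth) = 3; whole = 16.
Adding: 3 + 1 + 3 + 2 + 3 + 16 = 28.
28 ÷ 4 = 7 beats.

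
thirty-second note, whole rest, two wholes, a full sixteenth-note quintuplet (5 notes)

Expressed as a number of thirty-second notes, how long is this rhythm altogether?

105

Express everything in thirty-second notes: thirty-second note = 1; whole rest = 32; whole = 32; whole = 32; a full sixteenth-note quintuplet (5 notes) (five quintuplet sixteenths span one quarter) = 8.
Total: 1 + 32 + 32 + 32 + 8 = 105 thirty-second notes.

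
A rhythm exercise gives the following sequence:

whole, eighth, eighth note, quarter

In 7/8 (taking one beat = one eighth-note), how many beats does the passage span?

One eighth-note beat = 2 sixteenth notes.
In sixteenth notes: whole = 16; eighth = 2; eighth note = 2; quarter = 4.
Adding: 16 + 2 + 2 + 4 = 24.
24 ÷ 2 = 12 beats.

12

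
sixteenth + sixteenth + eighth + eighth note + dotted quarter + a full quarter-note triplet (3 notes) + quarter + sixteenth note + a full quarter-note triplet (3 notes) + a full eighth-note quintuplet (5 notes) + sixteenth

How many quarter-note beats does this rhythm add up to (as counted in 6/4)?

10.5

One quarter-note beat = 4 sixteenth notes.
Express everything in sixteenth notes: sixteenth = 1; sixteenth = 1; eighth = 2; eighth note = 2; dotted quarter = 6; a full quarter-note triplet (3 notes) (three triplet quarters span one half) = 8; quarter = 4; sixteenth note = 1; a full quarter-note triplet (3 notes) (three triplet quarters span one half) = 8; a full eighth-note quintuplet (5 notes) (five quintuplet eighths span one half) = 8; sixteenth = 1.
Sum: 1 + 1 + 2 + 2 + 6 + 8 + 4 + 1 + 8 + 8 + 1 = 42.
42 ÷ 4 = 10.5 beats.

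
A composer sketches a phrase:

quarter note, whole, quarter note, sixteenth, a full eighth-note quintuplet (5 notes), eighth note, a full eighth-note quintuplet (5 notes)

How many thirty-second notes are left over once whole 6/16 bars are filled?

One bar of 6/16 = 6 sixteenth notes.
Convert each value to sixteenth notes: quarter note = 4; whole = 16; quarter note = 4; sixteenth = 1; a full eighth-note quintuplet (5 notes) (five quintuplet eighths span one half) = 8; eighth note = 2; a full eighth-note quintuplet (5 notes) (five quintuplet eighths span one half) = 8.
Adding: 4 + 16 + 4 + 1 + 8 + 2 + 8 = 43.
43 ÷ 6 = 7 complete bars with 1 sixteenth note remaining = 2 thirty-second notes.

2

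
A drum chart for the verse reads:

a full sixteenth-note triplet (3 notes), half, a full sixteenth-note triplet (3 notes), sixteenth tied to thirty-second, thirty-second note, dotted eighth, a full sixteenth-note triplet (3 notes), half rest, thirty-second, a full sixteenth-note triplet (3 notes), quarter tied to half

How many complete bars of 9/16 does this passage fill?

One bar of 9/16 = 18 thirty-second notes.
Working in thirty-second notes: a full sixteenth-note triplet (3 notes) (three triplet sixteenths span one eighth) = 4; half = 16; a full sixteenth-note triplet (3 notes) (three triplet sixteenths span one eighth) = 4; sixteenth tied to thirty-second (sixteenth + thirty-second) = 3; thirty-second note = 1; dotted eighth = 6; a full sixteenth-note triplet (3 notes) (three triplet sixteenths span one eighth) = 4; half rest = 16; thirty-second = 1; a full sixteenth-note triplet (3 notes) (three triplet sixteenths span one eighth) = 4; quarter tied to half (quarter + half) = 24.
Total: 4 + 16 + 4 + 3 + 1 + 6 + 4 + 16 + 1 + 4 + 24 = 83.
83 ÷ 18 = 4 complete bars with 11 left over.

4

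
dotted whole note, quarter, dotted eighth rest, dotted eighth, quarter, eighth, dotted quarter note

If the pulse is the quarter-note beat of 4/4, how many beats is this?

One quarter-note beat = 4 sixteenth notes.
In sixteenth notes: dotted whole note = 24; quarter = 4; dotted eighth rest = 3; dotted eighth = 3; quarter = 4; eighth = 2; dotted quarter note = 6.
Total: 24 + 4 + 3 + 3 + 4 + 2 + 6 = 46.
46 ÷ 4 = 11.5 beats.

11.5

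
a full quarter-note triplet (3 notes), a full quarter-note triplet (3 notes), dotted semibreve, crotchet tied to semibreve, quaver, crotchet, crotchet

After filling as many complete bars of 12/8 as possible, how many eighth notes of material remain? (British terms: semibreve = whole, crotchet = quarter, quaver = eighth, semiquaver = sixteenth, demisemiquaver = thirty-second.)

11

One bar of 12/8 = 12 eighth notes.
Each duration in eighth notes: a full quarter-note triplet (3 notes) (three triplet quarters span one half) = 4; a full quarter-note triplet (3 notes) (three triplet quarters span one half) = 4; dotted semibreve = 12; crotchet tied to semibreve (crotchet + semibreve) = 10; quaver = 1; crotchet = 2; crotchet = 2.
Sum: 4 + 4 + 12 + 10 + 1 + 2 + 2 = 35.
35 ÷ 12 = 2 complete bars with 11 eighth notes remaining.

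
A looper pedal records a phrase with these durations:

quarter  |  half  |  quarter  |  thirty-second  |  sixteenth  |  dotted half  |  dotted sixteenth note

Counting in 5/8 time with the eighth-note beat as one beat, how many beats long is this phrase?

15.5

One eighth-note beat = 4 thirty-second notes.
Working in thirty-second notes: quarter = 8; half = 16; quarter = 8; thirty-second = 1; sixteenth = 2; dotted half = 24; dotted sixteenth note = 3.
Total: 8 + 16 + 8 + 1 + 2 + 24 + 3 = 62.
62 ÷ 4 = 15.5 beats.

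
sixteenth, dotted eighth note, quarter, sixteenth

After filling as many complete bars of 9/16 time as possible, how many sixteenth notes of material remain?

0

One bar of 9/16 = 9 sixteenth notes.
In sixteenth notes: sixteenth = 1; dotted eighth note = 3; quarter = 4; sixteenth = 1.
Sum: 1 + 3 + 4 + 1 = 9.
9 ÷ 9 = 1 complete bar with 0 sixteenth notes remaining.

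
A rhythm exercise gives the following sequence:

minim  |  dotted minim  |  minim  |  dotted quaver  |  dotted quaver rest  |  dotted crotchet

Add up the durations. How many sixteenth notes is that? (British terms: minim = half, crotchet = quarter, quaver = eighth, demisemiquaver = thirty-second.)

Express everything in sixteenth notes: minim = 8; dotted minim = 12; minim = 8; dotted quaver = 3; dotted quaver rest = 3; dotted crotchet = 6.
Total: 8 + 12 + 8 + 3 + 3 + 6 = 40 sixteenth notes.

40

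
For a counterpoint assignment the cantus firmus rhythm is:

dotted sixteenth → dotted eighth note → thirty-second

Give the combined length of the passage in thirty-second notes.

In thirty-second notes: dotted sixteenth = 3; dotted eighth note = 6; thirty-second = 1.
Sum: 3 + 6 + 1 = 10 thirty-second notes.

10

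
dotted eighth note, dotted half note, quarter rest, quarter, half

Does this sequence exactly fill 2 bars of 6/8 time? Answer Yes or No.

No

One bar of 6/8 = 12 sixteenth notes, so 2 bars = 24.
Each duration in sixteenth notes: dotted eighth note = 3; dotted half note = 12; quarter rest = 4; quarter = 4; half = 8.
Sum: 3 + 12 + 4 + 4 + 8 = 31.
31 exceeds 24, so the answer is No.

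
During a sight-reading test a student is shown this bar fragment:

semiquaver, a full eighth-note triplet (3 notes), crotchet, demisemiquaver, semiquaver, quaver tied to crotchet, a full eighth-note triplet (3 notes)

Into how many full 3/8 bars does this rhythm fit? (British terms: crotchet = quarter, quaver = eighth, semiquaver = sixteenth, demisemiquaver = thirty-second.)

3

One bar of 3/8 = 12 thirty-second notes.
Each duration in thirty-second notes: semiquaver = 2; a full eighth-note triplet (3 notes) (three triplet eighths span one quarter) = 8; crotchet = 8; demisemiquaver = 1; semiquaver = 2; quaver tied to crotchet (quaver + crotchet) = 12; a full eighth-note triplet (3 notes) (three triplet eighths span one quarter) = 8.
Sum: 2 + 8 + 8 + 1 + 2 + 12 + 8 = 41.
41 ÷ 12 = 3 complete bars with 5 left over.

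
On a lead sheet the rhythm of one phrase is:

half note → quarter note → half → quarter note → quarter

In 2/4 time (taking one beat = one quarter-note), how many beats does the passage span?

7

One quarter-note beat = 2 eighth notes.
Convert each value to eighth notes: half note = 4; quarter note = 2; half = 4; quarter note = 2; quarter = 2.
Adding: 4 + 2 + 4 + 2 + 2 = 14.
14 ÷ 2 = 7 beats.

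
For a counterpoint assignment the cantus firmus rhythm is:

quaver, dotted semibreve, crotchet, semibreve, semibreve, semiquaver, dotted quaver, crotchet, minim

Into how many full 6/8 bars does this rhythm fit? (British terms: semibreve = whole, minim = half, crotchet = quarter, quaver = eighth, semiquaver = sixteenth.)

One bar of 6/8 = 12 sixteenth notes.
Working in sixteenth notes: quaver = 2; dotted semibreve = 24; crotchet = 4; semibreve = 16; semibreve = 16; semiquaver = 1; dotted quaver = 3; crotchet = 4; minim = 8.
Adding: 2 + 24 + 4 + 16 + 16 + 1 + 3 + 4 + 8 = 78.
78 ÷ 12 = 6 complete bars with 6 left over.

6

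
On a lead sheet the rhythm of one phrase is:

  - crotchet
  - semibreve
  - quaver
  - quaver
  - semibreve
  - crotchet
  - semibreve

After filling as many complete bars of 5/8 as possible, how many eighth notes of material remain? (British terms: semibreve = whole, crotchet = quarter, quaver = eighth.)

One bar of 5/8 = 5 eighth notes.
In eighth notes: crotchet = 2; semibreve = 8; quaver = 1; quaver = 1; semibreve = 8; crotchet = 2; semibreve = 8.
Total: 2 + 8 + 1 + 1 + 8 + 2 + 8 = 30.
30 ÷ 5 = 6 complete bars with 0 eighth notes remaining.

0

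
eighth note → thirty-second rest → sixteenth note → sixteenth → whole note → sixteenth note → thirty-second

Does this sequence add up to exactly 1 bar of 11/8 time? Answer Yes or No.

One bar of 11/8 = 44 thirty-second notes.
Each duration in thirty-second notes: eighth note = 4; thirty-second rest = 1; sixteenth note = 2; sixteenth = 2; whole note = 32; sixteenth note = 2; thirty-second = 1.
Sum: 4 + 1 + 2 + 2 + 32 + 2 + 1 = 44.
44 equals 44, so the answer is Yes.

Yes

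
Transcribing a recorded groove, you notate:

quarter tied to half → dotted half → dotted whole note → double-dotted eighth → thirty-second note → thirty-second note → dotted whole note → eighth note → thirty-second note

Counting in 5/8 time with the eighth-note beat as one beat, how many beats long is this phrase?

One eighth-note beat = 4 thirty-second notes.
Each duration in thirty-second notes: quarter tied to half (quarter + half) = 24; dotted half = 24; dotted whole note = 48; double-dotted eighth = 7; thirty-second note = 1; thirty-second note = 1; dotted whole note = 48; eighth note = 4; thirty-second note = 1.
Adding: 24 + 24 + 48 + 7 + 1 + 1 + 48 + 4 + 1 = 158.
158 ÷ 4 = 39.5 beats.

39.5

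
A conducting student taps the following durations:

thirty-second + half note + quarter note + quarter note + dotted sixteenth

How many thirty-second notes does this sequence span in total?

Each duration in thirty-second notes: thirty-second = 1; half note = 16; quarter note = 8; quarter note = 8; dotted sixteenth = 3.
Sum: 1 + 16 + 8 + 8 + 3 = 36 thirty-second notes.

36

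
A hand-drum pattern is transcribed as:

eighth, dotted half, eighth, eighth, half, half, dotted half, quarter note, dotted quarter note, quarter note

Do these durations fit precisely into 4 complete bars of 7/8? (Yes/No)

No

One bar of 7/8 = 7 eighth notes, so 4 bars = 28.
In eighth notes: eighth = 1; dotted half = 6; eighth = 1; eighth = 1; half = 4; half = 4; dotted half = 6; quarter note = 2; dotted quarter note = 3; quarter note = 2.
Sum: 1 + 6 + 1 + 1 + 4 + 4 + 6 + 2 + 3 + 2 = 30.
30 exceeds 28, so the answer is No.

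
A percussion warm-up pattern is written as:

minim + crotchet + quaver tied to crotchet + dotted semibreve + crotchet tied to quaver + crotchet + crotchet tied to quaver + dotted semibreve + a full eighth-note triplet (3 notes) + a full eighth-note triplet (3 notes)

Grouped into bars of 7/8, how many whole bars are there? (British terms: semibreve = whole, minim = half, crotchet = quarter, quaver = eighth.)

6

One bar of 7/8 = 7 eighth notes.
Each duration in eighth notes: minim = 4; crotchet = 2; quaver tied to crotchet (quaver + crotchet) = 3; dotted semibreve = 12; crotchet tied to quaver (crotchet + quaver) = 3; crotchet = 2; crotchet tied to quaver (crotchet + quaver) = 3; dotted semibreve = 12; a full eighth-note triplet (3 notes) (three triplet eighths span one quarter) = 2; a full eighth-note triplet (3 notes) (three triplet eighths span one quarter) = 2.
Adding: 4 + 2 + 3 + 12 + 3 + 2 + 3 + 12 + 2 + 2 = 45.
45 ÷ 7 = 6 complete bars with 3 left over.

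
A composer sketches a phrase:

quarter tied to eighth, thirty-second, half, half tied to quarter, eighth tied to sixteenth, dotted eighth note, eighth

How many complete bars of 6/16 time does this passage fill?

One bar of 6/16 = 12 thirty-second notes.
In thirty-second notes: quarter tied to eighth (quarter + eighth) = 12; thirty-second = 1; half = 16; half tied to quarter (half + quarter) = 24; eighth tied to sixteenth (eighth + sixteenth) = 6; dotted eighth note = 6; eighth = 4.
Altogether 12 + 1 + 16 + 24 + 6 + 6 + 4 = 69.
69 ÷ 12 = 5 complete bars with 9 left over.

5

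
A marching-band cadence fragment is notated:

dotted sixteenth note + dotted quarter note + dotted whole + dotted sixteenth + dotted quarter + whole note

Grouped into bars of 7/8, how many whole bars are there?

One bar of 7/8 = 28 thirty-second notes.
Express everything in thirty-second notes: dotted sixteenth note = 3; dotted quarter note = 12; dotted whole = 48; dotted sixteenth = 3; dotted quarter = 12; whole note = 32.
Sum: 3 + 12 + 48 + 3 + 12 + 32 = 110.
110 ÷ 28 = 3 complete bars with 26 left over.

3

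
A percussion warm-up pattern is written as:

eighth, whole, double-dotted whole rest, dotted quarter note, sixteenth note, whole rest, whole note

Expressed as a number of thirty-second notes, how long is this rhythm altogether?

Working in thirty-second notes: eighth = 4; whole = 32; double-dotted whole rest = 56; dotted quarter note = 12; sixteenth note = 2; whole rest = 32; whole note = 32.
Total: 4 + 32 + 56 + 12 + 2 + 32 + 32 = 170 thirty-second notes.

170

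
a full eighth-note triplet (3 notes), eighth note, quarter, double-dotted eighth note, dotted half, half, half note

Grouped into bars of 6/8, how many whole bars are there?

One bar of 6/8 = 24 thirty-second notes.
Working in thirty-second notes: a full eighth-note triplet (3 notes) (three triplet eighths span one quarter) = 8; eighth note = 4; quarter = 8; double-dotted eighth note = 7; dotted half = 24; half = 16; half note = 16.
Total: 8 + 4 + 8 + 7 + 24 + 16 + 16 = 83.
83 ÷ 24 = 3 complete bars with 11 left over.

3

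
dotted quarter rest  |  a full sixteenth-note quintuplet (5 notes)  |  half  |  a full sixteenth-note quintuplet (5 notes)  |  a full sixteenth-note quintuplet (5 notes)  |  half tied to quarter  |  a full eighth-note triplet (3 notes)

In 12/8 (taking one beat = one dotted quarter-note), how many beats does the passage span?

One dotted quarter-note beat = 3 eighth notes.
Each duration in eighth notes: dotted quarter rest = 3; a full sixteenth-note quintuplet (5 notes) (five quintuplet sixteenths span one quarter) = 2; half = 4; a full sixteenth-note quintuplet (5 notes) (five quintuplet sixteenths span one quarter) = 2; a full sixteenth-note quintuplet (5 notes) (five quintuplet sixteenths span one quarter) = 2; half tied to quarter (half + quarter) = 6; a full eighth-note triplet (3 notes) (three triplet eighths span one quarter) = 2.
Altogether 3 + 2 + 4 + 2 + 2 + 6 + 2 = 21.
21 ÷ 3 = 7 beats.

7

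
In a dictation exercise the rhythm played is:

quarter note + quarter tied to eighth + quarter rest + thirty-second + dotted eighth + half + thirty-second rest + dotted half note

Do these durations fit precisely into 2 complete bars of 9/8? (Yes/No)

One bar of 9/8 = 36 thirty-second notes, so 2 bars = 72.
Each duration in thirty-second notes: quarter note = 8; quarter tied to eighth (quarter + eighth) = 12; quarter rest = 8; thirty-second = 1; dotted eighth = 6; half = 16; thirty-second rest = 1; dotted half note = 24.
Sum: 8 + 12 + 8 + 1 + 6 + 16 + 1 + 24 = 76.
76 exceeds 72, so the answer is No.

No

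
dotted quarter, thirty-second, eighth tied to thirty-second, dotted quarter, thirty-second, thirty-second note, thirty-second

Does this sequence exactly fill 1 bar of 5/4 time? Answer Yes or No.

No

One bar of 5/4 = 40 thirty-second notes.
Convert each value to thirty-second notes: dotted quarter = 12; thirty-second = 1; eighth tied to thirty-second (eighth + thirty-second) = 5; dotted quarter = 12; thirty-second = 1; thirty-second note = 1; thirty-second = 1.
Altogether 12 + 1 + 5 + 12 + 1 + 1 + 1 = 33.
33 falls short of 40, so the answer is No.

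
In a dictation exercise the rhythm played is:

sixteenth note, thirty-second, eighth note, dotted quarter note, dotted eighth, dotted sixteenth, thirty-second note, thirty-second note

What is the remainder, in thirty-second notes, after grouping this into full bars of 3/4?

6

One bar of 3/4 = 24 thirty-second notes.
Express everything in thirty-second notes: sixteenth note = 2; thirty-second = 1; eighth note = 4; dotted quarter note = 12; dotted eighth = 6; dotted sixteenth = 3; thirty-second note = 1; thirty-second note = 1.
Total: 2 + 1 + 4 + 12 + 6 + 3 + 1 + 1 = 30.
30 ÷ 24 = 1 complete bar with 6 thirty-second notes remaining.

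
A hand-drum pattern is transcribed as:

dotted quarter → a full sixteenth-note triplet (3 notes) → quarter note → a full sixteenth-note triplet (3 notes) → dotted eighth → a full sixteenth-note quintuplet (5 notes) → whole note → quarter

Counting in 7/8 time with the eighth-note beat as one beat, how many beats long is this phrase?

20.5

One eighth-note beat = 2 sixteenth notes.
Each duration in sixteenth notes: dotted quarter = 6; a full sixteenth-note triplet (3 notes) (three triplet sixteenths span one eighth) = 2; quarter note = 4; a full sixteenth-note triplet (3 notes) (three triplet sixteenths span one eighth) = 2; dotted eighth = 3; a full sixteenth-note quintuplet (5 notes) (five quintuplet sixteenths span one quarter) = 4; whole note = 16; quarter = 4.
Sum: 6 + 2 + 4 + 2 + 3 + 4 + 16 + 4 = 41.
41 ÷ 2 = 20.5 beats.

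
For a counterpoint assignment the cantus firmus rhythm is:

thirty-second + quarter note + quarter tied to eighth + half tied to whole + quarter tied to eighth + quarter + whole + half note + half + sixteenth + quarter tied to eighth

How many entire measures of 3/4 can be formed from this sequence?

6

One bar of 3/4 = 24 thirty-second notes.
Each duration in thirty-second notes: thirty-second = 1; quarter note = 8; quarter tied to eighth (quarter + eighth) = 12; half tied to whole (half + whole) = 48; quarter tied to eighth (quarter + eighth) = 12; quarter = 8; whole = 32; half note = 16; half = 16; sixteenth = 2; quarter tied to eighth (quarter + eighth) = 12.
Altogether 1 + 8 + 12 + 48 + 12 + 8 + 32 + 16 + 16 + 2 + 12 = 167.
167 ÷ 24 = 6 complete bars with 23 left over.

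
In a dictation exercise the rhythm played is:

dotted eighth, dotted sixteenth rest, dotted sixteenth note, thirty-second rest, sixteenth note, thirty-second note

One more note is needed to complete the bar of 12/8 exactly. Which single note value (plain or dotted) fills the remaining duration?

whole note

The bar of 12/8 = 48 thirty-second notes.
Convert each value to thirty-second notes: dotted eighth = 6; dotted sixteenth rest = 3; dotted sixteenth note = 3; thirty-second rest = 1; sixteenth note = 2; thirty-second note = 1.
Sum: 6 + 3 + 3 + 1 + 2 + 1 = 16.
Remaining: 48 − 16 = 32 thirty-second notes, which is a whole note.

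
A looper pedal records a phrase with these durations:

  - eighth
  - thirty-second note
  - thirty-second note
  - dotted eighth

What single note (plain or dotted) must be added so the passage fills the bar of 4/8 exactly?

The bar of 4/8 = 16 thirty-second notes.
Convert each value to thirty-second notes: eighth = 4; thirty-second note = 1; thirty-second note = 1; dotted eighth = 6.
Altogether 4 + 1 + 1 + 6 = 12.
Remaining: 16 − 12 = 4 thirty-second notes, which is a eighth note.

eighth note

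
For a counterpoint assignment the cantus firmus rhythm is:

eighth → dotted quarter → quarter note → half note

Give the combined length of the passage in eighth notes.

Express everything in eighth notes: eighth = 1; dotted quarter = 3; quarter note = 2; half note = 4.
Total: 1 + 3 + 2 + 4 = 10 eighth notes.

10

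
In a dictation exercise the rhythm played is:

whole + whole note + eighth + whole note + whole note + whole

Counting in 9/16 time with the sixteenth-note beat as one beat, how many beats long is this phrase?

82

One sixteenth-note beat = 2 thirty-second notes.
Express everything in thirty-second notes: whole = 32; whole note = 32; eighth = 4; whole note = 32; whole note = 32; whole = 32.
Total: 32 + 32 + 4 + 32 + 32 + 32 = 164.
164 ÷ 2 = 82 beats.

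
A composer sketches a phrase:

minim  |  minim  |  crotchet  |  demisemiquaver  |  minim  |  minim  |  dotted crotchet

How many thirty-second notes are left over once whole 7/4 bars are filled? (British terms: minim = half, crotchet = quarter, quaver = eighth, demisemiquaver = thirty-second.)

One bar of 7/4 = 56 thirty-second notes.
Convert each value to thirty-second notes: minim = 16; minim = 16; crotchet = 8; demisemiquaver = 1; minim = 16; minim = 16; dotted crotchet = 12.
Sum: 16 + 16 + 8 + 1 + 16 + 16 + 12 = 85.
85 ÷ 56 = 1 complete bar with 29 thirty-second notes remaining.

29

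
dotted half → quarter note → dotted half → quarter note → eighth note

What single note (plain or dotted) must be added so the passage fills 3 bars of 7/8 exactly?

3 bars of 7/8 = 21 eighth notes.
Each duration in eighth notes: dotted half = 6; quarter note = 2; dotted half = 6; quarter note = 2; eighth note = 1.
Altogether 6 + 2 + 6 + 2 + 1 = 17.
Remaining: 21 − 17 = 4 eighth notes, which is a half note.

half note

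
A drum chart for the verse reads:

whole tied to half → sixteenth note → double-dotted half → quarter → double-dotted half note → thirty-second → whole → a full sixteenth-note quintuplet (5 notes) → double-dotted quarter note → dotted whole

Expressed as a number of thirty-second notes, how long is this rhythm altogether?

Express everything in thirty-second notes: whole tied to half (whole + half) = 48; sixteenth note = 2; double-dotted half = 28; quarter = 8; double-dotted half note = 28; thirty-second = 1; whole = 32; a full sixteenth-note quintuplet (5 notes) (five quintuplet sixteenths span one quarter) = 8; double-dotted quarter note = 14; dotted whole = 48.
Altogether 48 + 2 + 28 + 8 + 28 + 1 + 32 + 8 + 14 + 48 = 217 thirty-second notes.

217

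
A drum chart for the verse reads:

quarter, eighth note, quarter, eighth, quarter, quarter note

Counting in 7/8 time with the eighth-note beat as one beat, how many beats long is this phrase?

10

One eighth-note beat = 2 sixteenth notes.
In sixteenth notes: quarter = 4; eighth note = 2; quarter = 4; eighth = 2; quarter = 4; quarter note = 4.
Total: 4 + 2 + 4 + 2 + 4 + 4 = 20.
20 ÷ 2 = 10 beats.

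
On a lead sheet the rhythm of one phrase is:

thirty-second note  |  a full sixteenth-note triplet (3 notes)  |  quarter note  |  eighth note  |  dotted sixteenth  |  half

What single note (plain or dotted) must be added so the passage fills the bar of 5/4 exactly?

The bar of 5/4 = 40 thirty-second notes.
Working in thirty-second notes: thirty-second note = 1; a full sixteenth-note triplet (3 notes) (three triplet sixteenths span one eighth) = 4; quarter note = 8; eighth note = 4; dotted sixteenth = 3; half = 16.
Total: 1 + 4 + 8 + 4 + 3 + 16 = 36.
Remaining: 40 − 36 = 4 thirty-second notes, which is a eighth note.

eighth note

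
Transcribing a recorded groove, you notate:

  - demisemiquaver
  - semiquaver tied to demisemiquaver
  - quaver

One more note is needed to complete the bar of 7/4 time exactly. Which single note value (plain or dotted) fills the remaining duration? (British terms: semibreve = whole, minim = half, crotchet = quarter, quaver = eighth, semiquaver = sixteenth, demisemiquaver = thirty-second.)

The bar of 7/4 = 56 thirty-second notes.
Convert each value to thirty-second notes: demisemiquaver = 1; semiquaver tied to demisemiquaver (semiquaver + demisemiquaver) = 3; quaver = 4.
Total: 1 + 3 + 4 = 8.
Remaining: 56 − 8 = 48 thirty-second notes, which is a dotted whole note.

dotted whole note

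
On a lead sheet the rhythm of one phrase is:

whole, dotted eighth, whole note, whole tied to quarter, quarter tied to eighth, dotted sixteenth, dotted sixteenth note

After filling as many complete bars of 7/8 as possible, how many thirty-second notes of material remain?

16

One bar of 7/8 = 28 thirty-second notes.
Express everything in thirty-second notes: whole = 32; dotted eighth = 6; whole note = 32; whole tied to quarter (whole + quarter) = 40; quarter tied to eighth (quarter + eighth) = 12; dotted sixteenth = 3; dotted sixteenth note = 3.
Altogether 32 + 6 + 32 + 40 + 12 + 3 + 3 = 128.
128 ÷ 28 = 4 complete bars with 16 thirty-second notes remaining.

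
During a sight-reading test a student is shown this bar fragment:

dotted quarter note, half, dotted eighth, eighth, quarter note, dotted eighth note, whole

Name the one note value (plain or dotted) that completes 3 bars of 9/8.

3 bars of 9/8 = 54 sixteenth notes.
Each duration in sixteenth notes: dotted quarter note = 6; half = 8; dotted eighth = 3; eighth = 2; quarter note = 4; dotted eighth note = 3; whole = 16.
Sum: 6 + 8 + 3 + 2 + 4 + 3 + 16 = 42.
Remaining: 54 − 42 = 12 sixteenth notes, which is a dotted half note.

dotted half note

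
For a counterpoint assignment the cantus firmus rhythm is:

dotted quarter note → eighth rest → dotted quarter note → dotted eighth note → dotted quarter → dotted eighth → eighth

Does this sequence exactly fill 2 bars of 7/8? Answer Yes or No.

One bar of 7/8 = 14 sixteenth notes, so 2 bars = 28.
Each duration in sixteenth notes: dotted quarter note = 6; eighth rest = 2; dotted quarter note = 6; dotted eighth note = 3; dotted quarter = 6; dotted eighth = 3; eighth = 2.
Sum: 6 + 2 + 6 + 3 + 6 + 3 + 2 = 28.
28 equals 28, so the answer is Yes.

Yes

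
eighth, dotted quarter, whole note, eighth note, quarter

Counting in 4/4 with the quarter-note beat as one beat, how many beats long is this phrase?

One quarter-note beat = 2 eighth notes.
In eighth notes: eighth = 1; dotted quarter = 3; whole note = 8; eighth note = 1; quarter = 2.
Sum: 1 + 3 + 8 + 1 + 2 = 15.
15 ÷ 2 = 7.5 beats.

7.5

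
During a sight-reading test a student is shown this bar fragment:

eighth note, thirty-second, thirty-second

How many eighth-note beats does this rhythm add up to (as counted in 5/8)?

1.5

One eighth-note beat = 4 thirty-second notes.
Convert each value to thirty-second notes: eighth note = 4; thirty-second = 1; thirty-second = 1.
Adding: 4 + 1 + 1 = 6.
6 ÷ 4 = 1.5 beats.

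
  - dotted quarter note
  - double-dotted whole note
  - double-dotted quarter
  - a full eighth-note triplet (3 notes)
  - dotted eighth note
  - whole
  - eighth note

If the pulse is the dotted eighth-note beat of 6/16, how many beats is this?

22

One dotted eighth-note beat = 3 sixteenth notes.
In sixteenth notes: dotted quarter note = 6; double-dotted whole note = 28; double-dotted quarter = 7; a full eighth-note triplet (3 notes) (three triplet eighths span one quarter) = 4; dotted eighth note = 3; whole = 16; eighth note = 2.
Total: 6 + 28 + 7 + 4 + 3 + 16 + 2 = 66.
66 ÷ 3 = 22 beats.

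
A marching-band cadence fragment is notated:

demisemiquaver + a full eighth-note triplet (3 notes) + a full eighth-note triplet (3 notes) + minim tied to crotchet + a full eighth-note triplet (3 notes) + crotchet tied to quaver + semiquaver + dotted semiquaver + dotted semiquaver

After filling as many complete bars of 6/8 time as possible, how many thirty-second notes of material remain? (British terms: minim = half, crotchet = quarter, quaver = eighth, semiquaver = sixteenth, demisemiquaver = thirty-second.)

21

One bar of 6/8 = 24 thirty-second notes.
Each duration in thirty-second notes: demisemiquaver = 1; a full eighth-note triplet (3 notes) (three triplet eighths span one quarter) = 8; a full eighth-note triplet (3 notes) (three triplet eighths span one quarter) = 8; minim tied to crotchet (minim + crotchet) = 24; a full eighth-note triplet (3 notes) (three triplet eighths span one quarter) = 8; crotchet tied to quaver (crotchet + quaver) = 12; semiquaver = 2; dotted semiquaver = 3; dotted semiquaver = 3.
Total: 1 + 8 + 8 + 24 + 8 + 12 + 2 + 3 + 3 = 69.
69 ÷ 24 = 2 complete bars with 21 thirty-second notes remaining.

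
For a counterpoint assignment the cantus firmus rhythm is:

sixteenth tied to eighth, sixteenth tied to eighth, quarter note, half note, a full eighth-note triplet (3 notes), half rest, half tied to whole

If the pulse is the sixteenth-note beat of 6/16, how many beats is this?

54

One sixteenth-note beat = 2 thirty-second notes.
Express everything in thirty-second notes: sixteenth tied to eighth (sixteenth + eighth) = 6; sixteenth tied to eighth (sixteenth + eighth) = 6; quarter note = 8; half note = 16; a full eighth-note triplet (3 notes) (three triplet eighths span one quarter) = 8; half rest = 16; half tied to whole (half + whole) = 48.
Sum: 6 + 6 + 8 + 16 + 8 + 16 + 48 = 108.
108 ÷ 2 = 54 beats.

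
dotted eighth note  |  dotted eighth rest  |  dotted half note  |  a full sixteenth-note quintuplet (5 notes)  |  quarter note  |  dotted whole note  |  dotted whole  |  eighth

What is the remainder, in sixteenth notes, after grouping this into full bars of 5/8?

One bar of 5/8 = 10 sixteenth notes.
Express everything in sixteenth notes: dotted eighth note = 3; dotted eighth rest = 3; dotted half note = 12; a full sixteenth-note quintuplet (5 notes) (five quintuplet sixteenths span one quarter) = 4; quarter note = 4; dotted whole note = 24; dotted whole = 24; eighth = 2.
Altogether 3 + 3 + 12 + 4 + 4 + 24 + 24 + 2 = 76.
76 ÷ 10 = 7 complete bars with 6 sixteenth notes remaining.

6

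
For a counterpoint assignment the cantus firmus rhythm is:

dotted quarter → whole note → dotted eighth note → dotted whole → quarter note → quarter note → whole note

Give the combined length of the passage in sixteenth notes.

Each duration in sixteenth notes: dotted quarter = 6; whole note = 16; dotted eighth note = 3; dotted whole = 24; quarter note = 4; quarter note = 4; whole note = 16.
Adding: 6 + 16 + 3 + 24 + 4 + 4 + 16 = 73 sixteenth notes.

73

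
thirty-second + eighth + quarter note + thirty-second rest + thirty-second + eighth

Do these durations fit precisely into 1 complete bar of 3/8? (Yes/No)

No

One bar of 3/8 = 12 thirty-second notes.
Working in thirty-second notes: thirty-second = 1; eighth = 4; quarter note = 8; thirty-second rest = 1; thirty-second = 1; eighth = 4.
Sum: 1 + 4 + 8 + 1 + 1 + 4 = 19.
19 exceeds 12, so the answer is No.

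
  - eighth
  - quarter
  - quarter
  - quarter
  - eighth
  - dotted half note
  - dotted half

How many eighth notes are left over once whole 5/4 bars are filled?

One bar of 5/4 = 10 eighth notes.
Each duration in eighth notes: eighth = 1; quarter = 2; quarter = 2; quarter = 2; eighth = 1; dotted half note = 6; dotted half = 6.
Altogether 1 + 2 + 2 + 2 + 1 + 6 + 6 = 20.
20 ÷ 10 = 2 complete bars with 0 eighth notes remaining.

0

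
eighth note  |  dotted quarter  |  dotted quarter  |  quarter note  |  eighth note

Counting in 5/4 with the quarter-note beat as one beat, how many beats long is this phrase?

5

One quarter-note beat = 2 eighth notes.
Express everything in eighth notes: eighth note = 1; dotted quarter = 3; dotted quarter = 3; quarter note = 2; eighth note = 1.
Total: 1 + 3 + 3 + 2 + 1 = 10.
10 ÷ 2 = 5 beats.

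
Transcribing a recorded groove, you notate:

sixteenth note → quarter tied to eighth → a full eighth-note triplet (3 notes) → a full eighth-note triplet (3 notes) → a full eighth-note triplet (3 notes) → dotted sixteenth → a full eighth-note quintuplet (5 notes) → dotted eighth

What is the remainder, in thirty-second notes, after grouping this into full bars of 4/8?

One bar of 4/8 = 16 thirty-second notes.
Each duration in thirty-second notes: sixteenth note = 2; quarter tied to eighth (quarter + eighth) = 12; a full eighth-note triplet (3 notes) (three triplet eighths span one quarter) = 8; a full eighth-note triplet (3 notes) (three triplet eighths span one quarter) = 8; a full eighth-note triplet (3 notes) (three triplet eighths span one quarter) = 8; dotted sixteenth = 3; a full eighth-note quintuplet (5 notes) (five quintuplet eighths span one half) = 16; dotted eighth = 6.
Total: 2 + 12 + 8 + 8 + 8 + 3 + 16 + 6 = 63.
63 ÷ 16 = 3 complete bars with 15 thirty-second notes remaining.

15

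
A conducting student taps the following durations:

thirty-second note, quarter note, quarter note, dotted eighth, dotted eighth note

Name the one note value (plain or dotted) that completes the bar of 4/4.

dotted sixteenth note

The bar of 4/4 = 32 thirty-second notes.
Express everything in thirty-second notes: thirty-second note = 1; quarter note = 8; quarter note = 8; dotted eighth = 6; dotted eighth note = 6.
Adding: 1 + 8 + 8 + 6 + 6 = 29.
Remaining: 32 − 29 = 3 thirty-second notes, which is a dotted sixteenth note.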